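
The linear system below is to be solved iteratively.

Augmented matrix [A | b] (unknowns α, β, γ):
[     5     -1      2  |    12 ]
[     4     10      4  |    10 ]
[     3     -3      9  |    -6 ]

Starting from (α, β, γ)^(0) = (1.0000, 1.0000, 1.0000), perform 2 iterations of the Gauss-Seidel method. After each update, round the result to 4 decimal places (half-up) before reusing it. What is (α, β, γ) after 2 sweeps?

(2.9413, 0.4208, -1.5068)

Iteration 1:
  α = (12 - (-1)·1.0000 - (2)·1.0000) / (5) = 2.2000
  β = (10 - (4)·2.2000 - (4)·1.0000) / (10) = -0.2800
  γ = (-6 - (3)·2.2000 - (-3)·-0.2800) / (9) = -1.4933
Iteration 2:
  α = (12 - (-1)·-0.2800 - (2)·-1.4933) / (5) = 2.9413
  β = (10 - (4)·2.9413 - (4)·-1.4933) / (10) = 0.4208
  γ = (-6 - (3)·2.9413 - (-3)·0.4208) / (9) = -1.5068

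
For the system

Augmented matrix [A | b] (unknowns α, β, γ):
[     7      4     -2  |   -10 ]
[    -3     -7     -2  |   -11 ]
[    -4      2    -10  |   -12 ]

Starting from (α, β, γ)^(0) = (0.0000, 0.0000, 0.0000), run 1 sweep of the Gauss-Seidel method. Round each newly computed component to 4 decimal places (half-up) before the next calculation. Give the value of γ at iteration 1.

Iteration 1:
  α = (-10 - (4)·0.0000 - (-2)·0.0000) / (7) = -1.4286
  β = (-11 - (-3)·-1.4286 - (-2)·0.0000) / (-7) = 2.1837
  γ = (-12 - (-4)·-1.4286 - (2)·2.1837) / (-10) = 2.2082

2.2082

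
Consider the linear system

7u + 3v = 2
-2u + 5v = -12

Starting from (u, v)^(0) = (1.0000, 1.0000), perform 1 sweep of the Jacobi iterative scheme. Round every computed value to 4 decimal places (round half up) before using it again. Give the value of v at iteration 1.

-2.0000

Iteration 1:
  u = (2 - (3)·1.0000) / (7) = -0.1429
  v = (-12 - (-2)·1.0000) / (5) = -2.0000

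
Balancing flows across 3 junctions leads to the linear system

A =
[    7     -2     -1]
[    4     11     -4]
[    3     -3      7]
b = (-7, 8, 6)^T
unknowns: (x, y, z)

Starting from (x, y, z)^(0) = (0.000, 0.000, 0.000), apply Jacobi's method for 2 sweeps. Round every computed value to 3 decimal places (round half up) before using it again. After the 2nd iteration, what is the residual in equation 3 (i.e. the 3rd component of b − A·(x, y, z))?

Iteration 1:
  x = (-7 - (-2)·0.000 - (-1)·0.000) / (7) = -1.000
  y = (8 - (4)·0.000 - (-4)·0.000) / (11) = 0.727
  z = (6 - (3)·0.000 - (-3)·0.000) / (7) = 0.857
Iteration 2:
  x = (-7 - (-2)·0.727 - (-1)·0.857) / (7) = -0.670
  y = (8 - (4)·-1.000 - (-4)·0.857) / (11) = 1.403
  z = (6 - (3)·-1.000 - (-3)·0.727) / (7) = 1.597
Residual b − A·x = (2.093, 1.635, 1.040)

1.040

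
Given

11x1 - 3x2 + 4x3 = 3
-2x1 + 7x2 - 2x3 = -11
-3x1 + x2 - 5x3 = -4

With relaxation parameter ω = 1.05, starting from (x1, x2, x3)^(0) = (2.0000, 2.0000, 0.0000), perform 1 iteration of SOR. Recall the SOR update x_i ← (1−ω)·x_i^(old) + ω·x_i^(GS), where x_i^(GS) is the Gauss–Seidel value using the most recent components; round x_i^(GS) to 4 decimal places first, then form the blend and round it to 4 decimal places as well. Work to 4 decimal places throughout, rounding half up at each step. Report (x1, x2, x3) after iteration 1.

Iteration 1:
  x1: GS value = (3 - (-3)·2.0000 - (4)·0.0000) / (11) = 0.8182;  x1 ← (1−ω)·2.0000 + ω·0.8182 = 0.7591
  x2: GS value = (-11 - (-2)·0.7591 - (-2)·0.0000) / (7) = -1.3545;  x2 ← (1−ω)·2.0000 + ω·-1.3545 = -1.5222
  x3: GS value = (-4 - (-3)·0.7591 - (1)·-1.5222) / (-5) = 0.0401;  x3 ← (1−ω)·0.0000 + ω·0.0401 = 0.0421

(0.7591, -1.5222, 0.0421)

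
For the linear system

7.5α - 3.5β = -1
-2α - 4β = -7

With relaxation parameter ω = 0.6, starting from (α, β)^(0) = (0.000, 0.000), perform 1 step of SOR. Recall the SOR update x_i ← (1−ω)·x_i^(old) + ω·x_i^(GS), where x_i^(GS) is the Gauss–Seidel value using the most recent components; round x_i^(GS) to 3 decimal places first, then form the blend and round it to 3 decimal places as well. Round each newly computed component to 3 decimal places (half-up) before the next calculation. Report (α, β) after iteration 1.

(-0.080, 1.074)

Iteration 1:
  α: GS value = (-1 - (-3.5)·0.000) / (7.5) = -0.133;  α ← (1−ω)·0.000 + ω·-0.133 = -0.080
  β: GS value = (-7 - (-2)·-0.080) / (-4) = 1.790;  β ← (1−ω)·0.000 + ω·1.790 = 1.074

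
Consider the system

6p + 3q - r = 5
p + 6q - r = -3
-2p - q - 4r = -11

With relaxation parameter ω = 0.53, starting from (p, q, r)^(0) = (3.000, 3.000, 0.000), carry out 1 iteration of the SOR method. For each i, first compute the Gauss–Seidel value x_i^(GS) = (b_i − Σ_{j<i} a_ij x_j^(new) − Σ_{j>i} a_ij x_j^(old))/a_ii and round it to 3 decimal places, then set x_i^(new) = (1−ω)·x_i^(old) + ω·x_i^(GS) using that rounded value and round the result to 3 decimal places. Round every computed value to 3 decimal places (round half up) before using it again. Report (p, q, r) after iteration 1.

Iteration 1:
  p: GS value = (5 - (3)·3.000 - (-1)·0.000) / (6) = -0.667;  p ← (1−ω)·3.000 + ω·-0.667 = 1.056
  q: GS value = (-3 - (1)·1.056 - (-1)·0.000) / (6) = -0.676;  q ← (1−ω)·3.000 + ω·-0.676 = 1.052
  r: GS value = (-11 - (-2)·1.056 - (-1)·1.052) / (-4) = 1.959;  r ← (1−ω)·0.000 + ω·1.959 = 1.038

(1.056, 1.052, 1.038)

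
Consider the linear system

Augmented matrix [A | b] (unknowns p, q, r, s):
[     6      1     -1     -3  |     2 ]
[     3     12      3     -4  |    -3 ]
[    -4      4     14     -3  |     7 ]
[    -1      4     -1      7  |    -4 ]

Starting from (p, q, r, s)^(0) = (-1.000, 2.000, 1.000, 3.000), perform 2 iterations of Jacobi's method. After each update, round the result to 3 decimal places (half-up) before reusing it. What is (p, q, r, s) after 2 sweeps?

Iteration 1:
  p = (2 - (1)·2.000 - (-1)·1.000 - (-3)·3.000) / (6) = 1.667
  q = (-3 - (3)·-1.000 - (3)·1.000 - (-4)·3.000) / (12) = 0.750
  r = (7 - (-4)·-1.000 - (4)·2.000 - (-3)·3.000) / (14) = 0.286
  s = (-4 - (-1)·-1.000 - (4)·2.000 - (-1)·1.000) / (7) = -1.714
Iteration 2:
  p = (2 - (1)·0.750 - (-1)·0.286 - (-3)·-1.714) / (6) = -0.601
  q = (-3 - (3)·1.667 - (3)·0.286 - (-4)·-1.714) / (12) = -1.310
  r = (7 - (-4)·1.667 - (4)·0.750 - (-3)·-1.714) / (14) = 0.395
  s = (-4 - (-1)·1.667 - (4)·0.750 - (-1)·0.286) / (7) = -0.721

(-0.601, -1.310, 0.395, -0.721)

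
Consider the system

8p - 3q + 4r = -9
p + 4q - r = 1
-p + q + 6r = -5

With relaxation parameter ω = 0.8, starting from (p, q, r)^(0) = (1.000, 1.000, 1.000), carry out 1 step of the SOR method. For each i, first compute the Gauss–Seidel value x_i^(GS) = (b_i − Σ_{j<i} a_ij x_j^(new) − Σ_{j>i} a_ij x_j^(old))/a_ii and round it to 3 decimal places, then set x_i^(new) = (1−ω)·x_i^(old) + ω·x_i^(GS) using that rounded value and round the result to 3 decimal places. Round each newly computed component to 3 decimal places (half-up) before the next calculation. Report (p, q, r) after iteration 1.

(-0.800, 0.760, -0.674)

Iteration 1:
  p: GS value = (-9 - (-3)·1.000 - (4)·1.000) / (8) = -1.250;  p ← (1−ω)·1.000 + ω·-1.250 = -0.800
  q: GS value = (1 - (1)·-0.800 - (-1)·1.000) / (4) = 0.700;  q ← (1−ω)·1.000 + ω·0.700 = 0.760
  r: GS value = (-5 - (-1)·-0.800 - (1)·0.760) / (6) = -1.093;  r ← (1−ω)·1.000 + ω·-1.093 = -0.674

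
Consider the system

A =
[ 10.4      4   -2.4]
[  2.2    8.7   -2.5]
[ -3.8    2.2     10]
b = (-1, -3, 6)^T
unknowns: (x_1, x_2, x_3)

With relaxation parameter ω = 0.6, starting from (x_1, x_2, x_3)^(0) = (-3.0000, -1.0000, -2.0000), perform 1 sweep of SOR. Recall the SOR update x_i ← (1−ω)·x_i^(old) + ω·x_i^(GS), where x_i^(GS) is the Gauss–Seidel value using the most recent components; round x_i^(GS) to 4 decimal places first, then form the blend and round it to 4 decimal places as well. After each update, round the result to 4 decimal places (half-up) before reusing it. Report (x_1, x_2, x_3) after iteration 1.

(-1.3039, -0.7539, -0.6378)

Iteration 1:
  x_1: GS value = (-1 - (4)·-1.0000 - (-2.4)·-2.0000) / (10.4) = -0.1731;  x_1 ← (1−ω)·-3.0000 + ω·-0.1731 = -1.3039
  x_2: GS value = (-3 - (2.2)·-1.3039 - (-2.5)·-2.0000) / (8.7) = -0.5898;  x_2 ← (1−ω)·-1.0000 + ω·-0.5898 = -0.7539
  x_3: GS value = (6 - (-3.8)·-1.3039 - (2.2)·-0.7539) / (10) = 0.2704;  x_3 ← (1−ω)·-2.0000 + ω·0.2704 = -0.6378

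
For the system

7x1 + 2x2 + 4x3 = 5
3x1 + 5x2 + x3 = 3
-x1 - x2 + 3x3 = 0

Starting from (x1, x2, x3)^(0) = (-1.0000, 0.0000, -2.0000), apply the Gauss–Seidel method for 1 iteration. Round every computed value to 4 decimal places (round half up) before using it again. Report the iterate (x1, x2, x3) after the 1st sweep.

(1.8571, -0.1143, 0.5809)

Iteration 1:
  x1 = (5 - (2)·0.0000 - (4)·-2.0000) / (7) = 1.8571
  x2 = (3 - (3)·1.8571 - (1)·-2.0000) / (5) = -0.1143
  x3 = (0 - (-1)·1.8571 - (-1)·-0.1143) / (3) = 0.5809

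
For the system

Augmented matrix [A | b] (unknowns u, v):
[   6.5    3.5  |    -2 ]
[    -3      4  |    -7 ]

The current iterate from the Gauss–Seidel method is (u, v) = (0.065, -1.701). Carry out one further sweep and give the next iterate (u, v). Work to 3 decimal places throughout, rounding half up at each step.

One sweep:
  u = (-2 - (3.5)·-1.701) / (6.5) = 0.608
  v = (-7 - (-3)·0.608) / (4) = -1.294

(0.608, -1.294)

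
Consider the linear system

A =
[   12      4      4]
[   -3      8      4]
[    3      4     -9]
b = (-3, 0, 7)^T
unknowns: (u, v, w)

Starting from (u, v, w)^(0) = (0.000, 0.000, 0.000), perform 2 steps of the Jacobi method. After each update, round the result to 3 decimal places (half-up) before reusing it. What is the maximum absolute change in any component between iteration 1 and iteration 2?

0.295

Iteration 1:
  u = (-3 - (4)·0.000 - (4)·0.000) / (12) = -0.250
  v = (0 - (-3)·0.000 - (4)·0.000) / (8) = 0.000
  w = (7 - (3)·0.000 - (4)·0.000) / (-9) = -0.778
Iteration 2:
  u = (-3 - (4)·0.000 - (4)·-0.778) / (12) = 0.009
  v = (0 - (-3)·-0.250 - (4)·-0.778) / (8) = 0.295
  w = (7 - (3)·-0.250 - (4)·0.000) / (-9) = -0.861
Change: (0.259, 0.295, -0.083) → max |·| = 0.295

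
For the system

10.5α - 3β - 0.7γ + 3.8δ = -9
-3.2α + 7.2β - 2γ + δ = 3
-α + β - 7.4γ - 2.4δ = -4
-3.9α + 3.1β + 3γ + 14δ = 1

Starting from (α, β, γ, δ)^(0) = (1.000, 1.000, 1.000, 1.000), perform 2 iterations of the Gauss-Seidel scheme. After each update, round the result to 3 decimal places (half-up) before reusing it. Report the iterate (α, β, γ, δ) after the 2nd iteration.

Iteration 1:
  α = (-9 - (-3)·1.000 - (-0.7)·1.000 - (3.8)·1.000) / (10.5) = -0.867
  β = (3 - (-3.2)·-0.867 - (-2)·1.000 - (1)·1.000) / (7.2) = 0.170
  γ = (-4 - (-1)·-0.867 - (1)·0.170 - (-2.4)·1.000) / (-7.4) = 0.356
  δ = (1 - (-3.9)·-0.867 - (3.1)·0.170 - (3)·0.356) / (14) = -0.284
Iteration 2:
  α = (-9 - (-3)·0.170 - (-0.7)·0.356 - (3.8)·-0.284) / (10.5) = -0.682
  β = (3 - (-3.2)·-0.682 - (-2)·0.356 - (1)·-0.284) / (7.2) = 0.252
  γ = (-4 - (-1)·-0.682 - (1)·0.252 - (-2.4)·-0.284) / (-7.4) = 0.759
  δ = (1 - (-3.9)·-0.682 - (3.1)·0.252 - (3)·0.759) / (14) = -0.337

(-0.682, 0.252, 0.759, -0.337)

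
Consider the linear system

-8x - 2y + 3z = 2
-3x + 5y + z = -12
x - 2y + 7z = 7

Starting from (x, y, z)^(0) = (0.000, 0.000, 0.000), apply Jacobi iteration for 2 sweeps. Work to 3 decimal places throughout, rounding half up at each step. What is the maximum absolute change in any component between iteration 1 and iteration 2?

0.975

Iteration 1:
  x = (2 - (-2)·0.000 - (3)·0.000) / (-8) = -0.250
  y = (-12 - (-3)·0.000 - (1)·0.000) / (5) = -2.400
  z = (7 - (1)·0.000 - (-2)·0.000) / (7) = 1.000
Iteration 2:
  x = (2 - (-2)·-2.400 - (3)·1.000) / (-8) = 0.725
  y = (-12 - (-3)·-0.250 - (1)·1.000) / (5) = -2.750
  z = (7 - (1)·-0.250 - (-2)·-2.400) / (7) = 0.350
Change: (0.975, -0.350, -0.650) → max |·| = 0.975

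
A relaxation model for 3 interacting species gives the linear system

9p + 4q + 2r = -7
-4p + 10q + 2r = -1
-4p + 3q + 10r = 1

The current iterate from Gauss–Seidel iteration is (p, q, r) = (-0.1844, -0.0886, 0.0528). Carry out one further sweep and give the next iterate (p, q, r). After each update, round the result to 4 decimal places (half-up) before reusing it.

(-0.7501, -0.4106, -0.0769)

One sweep:
  p = (-7 - (4)·-0.0886 - (2)·0.0528) / (9) = -0.7501
  q = (-1 - (-4)·-0.7501 - (2)·0.0528) / (10) = -0.4106
  r = (1 - (-4)·-0.7501 - (3)·-0.4106) / (10) = -0.0769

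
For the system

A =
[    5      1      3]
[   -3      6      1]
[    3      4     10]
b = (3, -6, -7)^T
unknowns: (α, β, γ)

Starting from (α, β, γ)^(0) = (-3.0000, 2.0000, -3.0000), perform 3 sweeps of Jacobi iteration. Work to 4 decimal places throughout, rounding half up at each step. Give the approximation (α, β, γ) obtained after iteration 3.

Iteration 1:
  α = (3 - (1)·2.0000 - (3)·-3.0000) / (5) = 2.0000
  β = (-6 - (-3)·-3.0000 - (1)·-3.0000) / (6) = -2.0000
  γ = (-7 - (3)·-3.0000 - (4)·2.0000) / (10) = -0.6000
Iteration 2:
  α = (3 - (1)·-2.0000 - (3)·-0.6000) / (5) = 1.3600
  β = (-6 - (-3)·2.0000 - (1)·-0.6000) / (6) = 0.1000
  γ = (-7 - (3)·2.0000 - (4)·-2.0000) / (10) = -0.5000
Iteration 3:
  α = (3 - (1)·0.1000 - (3)·-0.5000) / (5) = 0.8800
  β = (-6 - (-3)·1.3600 - (1)·-0.5000) / (6) = -0.2367
  γ = (-7 - (3)·1.3600 - (4)·0.1000) / (10) = -1.1480

(0.8800, -0.2367, -1.1480)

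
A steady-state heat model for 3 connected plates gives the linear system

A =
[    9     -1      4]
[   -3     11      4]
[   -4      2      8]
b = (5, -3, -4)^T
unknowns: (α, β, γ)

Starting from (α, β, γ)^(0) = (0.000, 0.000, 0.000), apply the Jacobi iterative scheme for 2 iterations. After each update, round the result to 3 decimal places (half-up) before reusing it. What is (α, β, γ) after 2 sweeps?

(0.747, 0.061, -0.154)

Iteration 1:
  α = (5 - (-1)·0.000 - (4)·0.000) / (9) = 0.556
  β = (-3 - (-3)·0.000 - (4)·0.000) / (11) = -0.273
  γ = (-4 - (-4)·0.000 - (2)·0.000) / (8) = -0.500
Iteration 2:
  α = (5 - (-1)·-0.273 - (4)·-0.500) / (9) = 0.747
  β = (-3 - (-3)·0.556 - (4)·-0.500) / (11) = 0.061
  γ = (-4 - (-4)·0.556 - (2)·-0.273) / (8) = -0.154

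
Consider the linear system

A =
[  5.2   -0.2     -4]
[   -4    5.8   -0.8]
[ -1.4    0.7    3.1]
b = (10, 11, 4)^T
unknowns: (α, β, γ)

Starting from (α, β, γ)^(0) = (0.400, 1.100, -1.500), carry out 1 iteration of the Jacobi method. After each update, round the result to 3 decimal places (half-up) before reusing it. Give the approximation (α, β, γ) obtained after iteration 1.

Iteration 1:
  α = (10 - (-0.2)·1.100 - (-4)·-1.500) / (5.2) = 0.812
  β = (11 - (-4)·0.400 - (-0.8)·-1.500) / (5.8) = 1.966
  γ = (4 - (-1.4)·0.400 - (0.7)·1.100) / (3.1) = 1.223

(0.812, 1.966, 1.223)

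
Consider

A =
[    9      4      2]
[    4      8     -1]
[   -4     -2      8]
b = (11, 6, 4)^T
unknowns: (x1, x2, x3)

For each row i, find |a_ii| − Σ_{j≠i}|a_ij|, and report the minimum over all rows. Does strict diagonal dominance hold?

row 1: |9| − (4+2) = 3
row 2: |8| − (4+1) = 3
row 3: |8| − (4+2) = 2
minimum over rows = 2 → strictly diagonally dominant (convergence guaranteed)

2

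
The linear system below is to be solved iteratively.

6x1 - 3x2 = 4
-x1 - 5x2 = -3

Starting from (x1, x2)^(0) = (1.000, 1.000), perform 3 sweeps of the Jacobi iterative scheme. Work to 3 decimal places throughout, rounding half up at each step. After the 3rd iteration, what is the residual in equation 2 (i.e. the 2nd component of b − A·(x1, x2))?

-0.015

Iteration 1:
  x1 = (4 - (-3)·1.000) / (6) = 1.167
  x2 = (-3 - (-1)·1.000) / (-5) = 0.400
Iteration 2:
  x1 = (4 - (-3)·0.400) / (6) = 0.867
  x2 = (-3 - (-1)·1.167) / (-5) = 0.367
Iteration 3:
  x1 = (4 - (-3)·0.367) / (6) = 0.850
  x2 = (-3 - (-1)·0.867) / (-5) = 0.427
Residual b − A·x = (0.181, -0.015)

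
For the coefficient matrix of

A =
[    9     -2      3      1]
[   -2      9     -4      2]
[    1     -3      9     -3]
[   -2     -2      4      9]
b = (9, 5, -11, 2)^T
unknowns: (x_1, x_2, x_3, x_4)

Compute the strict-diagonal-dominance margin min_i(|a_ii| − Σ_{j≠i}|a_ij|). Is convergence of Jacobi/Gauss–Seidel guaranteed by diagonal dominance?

1

row 1: |9| − (2+3+1) = 3
row 2: |9| − (2+4+2) = 1
row 3: |9| − (1+3+3) = 2
row 4: |9| − (2+2+4) = 1
minimum over rows = 1 → strictly diagonally dominant (convergence guaranteed)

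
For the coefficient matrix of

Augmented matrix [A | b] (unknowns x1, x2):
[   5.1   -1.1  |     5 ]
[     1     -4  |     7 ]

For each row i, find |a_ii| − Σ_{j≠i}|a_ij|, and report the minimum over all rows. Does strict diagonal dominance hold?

row 1: |5.1| − (1.1) = 4
row 2: |-4| − (1) = 3
minimum over rows = 3 → strictly diagonally dominant (convergence guaranteed)

3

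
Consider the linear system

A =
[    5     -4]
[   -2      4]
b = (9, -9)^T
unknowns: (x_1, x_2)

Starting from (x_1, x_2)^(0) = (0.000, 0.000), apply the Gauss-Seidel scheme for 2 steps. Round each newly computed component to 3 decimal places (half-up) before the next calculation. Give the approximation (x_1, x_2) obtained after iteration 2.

(0.720, -1.890)

Iteration 1:
  x_1 = (9 - (-4)·0.000) / (5) = 1.800
  x_2 = (-9 - (-2)·1.800) / (4) = -1.350
Iteration 2:
  x_1 = (9 - (-4)·-1.350) / (5) = 0.720
  x_2 = (-9 - (-2)·0.720) / (4) = -1.890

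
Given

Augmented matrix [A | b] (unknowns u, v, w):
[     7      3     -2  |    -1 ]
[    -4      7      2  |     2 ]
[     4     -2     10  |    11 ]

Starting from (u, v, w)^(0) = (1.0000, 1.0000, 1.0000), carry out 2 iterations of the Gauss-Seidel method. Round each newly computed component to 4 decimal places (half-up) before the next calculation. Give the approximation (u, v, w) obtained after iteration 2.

Iteration 1:
  u = (-1 - (3)·1.0000 - (-2)·1.0000) / (7) = -0.2857
  v = (2 - (-4)·-0.2857 - (2)·1.0000) / (7) = -0.1633
  w = (11 - (4)·-0.2857 - (-2)·-0.1633) / (10) = 1.1816
Iteration 2:
  u = (-1 - (3)·-0.1633 - (-2)·1.1816) / (7) = 0.2647
  v = (2 - (-4)·0.2647 - (2)·1.1816) / (7) = 0.0994
  w = (11 - (4)·0.2647 - (-2)·0.0994) / (10) = 1.0140

(0.2647, 0.0994, 1.0140)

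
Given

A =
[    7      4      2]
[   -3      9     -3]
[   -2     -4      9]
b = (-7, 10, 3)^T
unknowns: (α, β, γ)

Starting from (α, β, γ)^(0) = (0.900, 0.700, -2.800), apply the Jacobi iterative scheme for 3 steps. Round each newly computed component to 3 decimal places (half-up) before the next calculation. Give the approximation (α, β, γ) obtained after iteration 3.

(-1.799, 0.744, 0.527)

Iteration 1:
  α = (-7 - (4)·0.700 - (2)·-2.800) / (7) = -0.600
  β = (10 - (-3)·0.900 - (-3)·-2.800) / (9) = 0.478
  γ = (3 - (-2)·0.900 - (-4)·0.700) / (9) = 0.844
Iteration 2:
  α = (-7 - (4)·0.478 - (2)·0.844) / (7) = -1.514
  β = (10 - (-3)·-0.600 - (-3)·0.844) / (9) = 1.192
  γ = (3 - (-2)·-0.600 - (-4)·0.478) / (9) = 0.412
Iteration 3:
  α = (-7 - (4)·1.192 - (2)·0.412) / (7) = -1.799
  β = (10 - (-3)·-1.514 - (-3)·0.412) / (9) = 0.744
  γ = (3 - (-2)·-1.514 - (-4)·1.192) / (9) = 0.527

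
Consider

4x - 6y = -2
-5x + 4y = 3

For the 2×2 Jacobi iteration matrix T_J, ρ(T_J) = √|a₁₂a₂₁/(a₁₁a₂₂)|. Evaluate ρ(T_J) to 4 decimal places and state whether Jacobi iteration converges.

1.3693

a₁₂a₂₁/(a₁₁a₂₂) = (-6)·(-5) / ((4)·(4)) = 1.875000
ρ = √|1.875000| = √1.875000 = 1.3693
ρ > 1, so Jacobi diverges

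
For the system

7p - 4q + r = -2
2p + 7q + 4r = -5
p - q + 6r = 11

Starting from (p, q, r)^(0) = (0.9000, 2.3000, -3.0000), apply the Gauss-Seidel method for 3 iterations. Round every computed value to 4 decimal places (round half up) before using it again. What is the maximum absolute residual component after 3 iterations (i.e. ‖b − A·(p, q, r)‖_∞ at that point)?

1.3623

Iteration 1:
  p = (-2 - (-4)·2.3000 - (1)·-3.0000) / (7) = 1.4571
  q = (-5 - (2)·1.4571 - (4)·-3.0000) / (7) = 0.5837
  r = (11 - (1)·1.4571 - (-1)·0.5837) / (6) = 1.6878
Iteration 2:
  p = (-2 - (-4)·0.5837 - (1)·1.6878) / (7) = -0.1933
  q = (-5 - (2)·-0.1933 - (4)·1.6878) / (7) = -1.6235
  r = (11 - (1)·-0.1933 - (-1)·-1.6235) / (6) = 1.5950
Iteration 3:
  p = (-2 - (-4)·-1.6235 - (1)·1.5950) / (7) = -1.4413
  q = (-5 - (2)·-1.4413 - (4)·1.5950) / (7) = -1.2139
  r = (11 - (1)·-1.4413 - (-1)·-1.2139) / (6) = 1.8712
Residual b − A·x = (1.3623, -1.1049, 0.0002); ∞-norm = 1.3623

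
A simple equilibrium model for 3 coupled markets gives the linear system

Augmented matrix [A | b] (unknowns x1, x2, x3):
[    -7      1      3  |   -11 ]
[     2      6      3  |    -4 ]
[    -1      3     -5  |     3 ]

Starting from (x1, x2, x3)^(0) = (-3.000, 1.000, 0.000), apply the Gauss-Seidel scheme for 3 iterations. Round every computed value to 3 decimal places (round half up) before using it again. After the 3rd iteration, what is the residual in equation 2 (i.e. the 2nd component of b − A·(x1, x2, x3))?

Iteration 1:
  x1 = (-11 - (1)·1.000 - (3)·0.000) / (-7) = 1.714
  x2 = (-4 - (2)·1.714 - (3)·0.000) / (6) = -1.238
  x3 = (3 - (-1)·1.714 - (3)·-1.238) / (-5) = -1.686
Iteration 2:
  x1 = (-11 - (1)·-1.238 - (3)·-1.686) / (-7) = 0.672
  x2 = (-4 - (2)·0.672 - (3)·-1.686) / (6) = -0.048
  x3 = (3 - (-1)·0.672 - (3)·-0.048) / (-5) = -0.763
Iteration 3:
  x1 = (-11 - (1)·-0.048 - (3)·-0.763) / (-7) = 1.238
  x2 = (-4 - (2)·1.238 - (3)·-0.763) / (6) = -0.698
  x3 = (3 - (-1)·1.238 - (3)·-0.698) / (-5) = -1.266
Residual b − A·x = (2.162, 1.510, 0.002)

1.510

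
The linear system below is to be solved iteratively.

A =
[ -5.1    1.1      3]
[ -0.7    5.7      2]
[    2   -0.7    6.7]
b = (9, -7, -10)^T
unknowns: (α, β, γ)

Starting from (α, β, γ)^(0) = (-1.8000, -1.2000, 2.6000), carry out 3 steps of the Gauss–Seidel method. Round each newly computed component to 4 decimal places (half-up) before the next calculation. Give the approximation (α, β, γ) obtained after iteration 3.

Iteration 1:
  α = (9 - (1.1)·-1.2000 - (3)·2.6000) / (-5.1) = -0.4941
  β = (-7 - (-0.7)·-0.4941 - (2)·2.6000) / (5.7) = -2.2010
  γ = (-10 - (2)·-0.4941 - (-0.7)·-2.2010) / (6.7) = -1.5750
Iteration 2:
  α = (9 - (1.1)·-2.2010 - (3)·-1.5750) / (-5.1) = -3.1659
  β = (-7 - (-0.7)·-3.1659 - (2)·-1.5750) / (5.7) = -1.0642
  γ = (-10 - (2)·-3.1659 - (-0.7)·-1.0642) / (6.7) = -0.6587
Iteration 3:
  α = (9 - (1.1)·-1.0642 - (3)·-0.6587) / (-5.1) = -2.3817
  β = (-7 - (-0.7)·-2.3817 - (2)·-0.6587) / (5.7) = -1.2894
  γ = (-10 - (2)·-2.3817 - (-0.7)·-1.2894) / (6.7) = -0.9163

(-2.3817, -1.2894, -0.9163)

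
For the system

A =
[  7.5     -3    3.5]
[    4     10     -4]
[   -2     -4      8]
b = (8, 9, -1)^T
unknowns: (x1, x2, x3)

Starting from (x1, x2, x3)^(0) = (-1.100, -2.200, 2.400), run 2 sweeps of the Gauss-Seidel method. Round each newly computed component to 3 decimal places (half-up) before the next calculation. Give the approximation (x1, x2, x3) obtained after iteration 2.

Iteration 1:
  x1 = (8 - (-3)·-2.200 - (3.5)·2.400) / (7.5) = -0.933
  x2 = (9 - (4)·-0.933 - (-4)·2.400) / (10) = 2.233
  x3 = (-1 - (-2)·-0.933 - (-4)·2.233) / (8) = 0.758
Iteration 2:
  x1 = (8 - (-3)·2.233 - (3.5)·0.758) / (7.5) = 1.606
  x2 = (9 - (4)·1.606 - (-4)·0.758) / (10) = 0.561
  x3 = (-1 - (-2)·1.606 - (-4)·0.561) / (8) = 0.557

(1.606, 0.561, 0.557)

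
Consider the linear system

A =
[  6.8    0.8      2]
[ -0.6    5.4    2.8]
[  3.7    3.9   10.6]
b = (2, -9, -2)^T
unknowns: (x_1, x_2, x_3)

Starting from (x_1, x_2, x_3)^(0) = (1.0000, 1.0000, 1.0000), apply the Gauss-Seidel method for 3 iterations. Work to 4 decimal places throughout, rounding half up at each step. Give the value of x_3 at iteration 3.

Iteration 1:
  x_1 = (2 - (0.8)·1.0000 - (2)·1.0000) / (6.8) = -0.1176
  x_2 = (-9 - (-0.6)·-0.1176 - (2.8)·1.0000) / (5.4) = -2.1983
  x_3 = (-2 - (3.7)·-0.1176 - (3.9)·-2.1983) / (10.6) = 0.6612
Iteration 2:
  x_1 = (2 - (0.8)·-2.1983 - (2)·0.6612) / (6.8) = 0.3583
  x_2 = (-9 - (-0.6)·0.3583 - (2.8)·0.6612) / (5.4) = -1.9697
  x_3 = (-2 - (3.7)·0.3583 - (3.9)·-1.9697) / (10.6) = 0.4110
Iteration 3:
  x_1 = (2 - (0.8)·-1.9697 - (2)·0.4110) / (6.8) = 0.4050
  x_2 = (-9 - (-0.6)·0.4050 - (2.8)·0.4110) / (5.4) = -1.8348
  x_3 = (-2 - (3.7)·0.4050 - (3.9)·-1.8348) / (10.6) = 0.3450

0.3450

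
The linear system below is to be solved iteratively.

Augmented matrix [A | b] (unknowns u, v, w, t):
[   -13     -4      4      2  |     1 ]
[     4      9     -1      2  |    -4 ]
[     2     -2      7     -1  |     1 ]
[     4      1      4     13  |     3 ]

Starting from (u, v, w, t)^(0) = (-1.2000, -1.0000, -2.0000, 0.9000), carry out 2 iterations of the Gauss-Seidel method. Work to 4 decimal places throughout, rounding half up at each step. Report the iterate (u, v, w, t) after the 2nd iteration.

Iteration 1:
  u = (1 - (-4)·-1.0000 - (4)·-2.0000 - (2)·0.9000) / (-13) = -0.2462
  v = (-4 - (4)·-0.2462 - (-1)·-2.0000 - (2)·0.9000) / (9) = -0.7572
  w = (1 - (2)·-0.2462 - (-2)·-0.7572 - (-1)·0.9000) / (7) = 0.1254
  t = (3 - (4)·-0.2462 - (1)·-0.7572 - (4)·0.1254) / (13) = 0.3262
Iteration 2:
  u = (1 - (-4)·-0.7572 - (4)·0.1254 - (2)·0.3262) / (-13) = 0.2448
  v = (-4 - (4)·0.2448 - (-1)·0.1254 - (2)·0.3262) / (9) = -0.6118
  w = (1 - (2)·0.2448 - (-2)·-0.6118 - (-1)·0.3262) / (7) = -0.0553
  t = (3 - (4)·0.2448 - (1)·-0.6118 - (4)·-0.0553) / (13) = 0.2195

(0.2448, -0.6118, -0.0553, 0.2195)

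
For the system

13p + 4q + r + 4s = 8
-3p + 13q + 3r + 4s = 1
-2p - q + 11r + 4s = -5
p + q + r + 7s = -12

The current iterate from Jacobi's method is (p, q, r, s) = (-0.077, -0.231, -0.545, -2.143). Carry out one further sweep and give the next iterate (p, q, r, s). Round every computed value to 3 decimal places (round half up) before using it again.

(1.388, 0.844, 0.290, -1.592)

One sweep:
  p = (8 - (4)·-0.231 - (1)·-0.545 - (4)·-2.143) / (13) = 1.388
  q = (1 - (-3)·-0.077 - (3)·-0.545 - (4)·-2.143) / (13) = 0.844
  r = (-5 - (-2)·-0.077 - (-1)·-0.231 - (4)·-2.143) / (11) = 0.290
  s = (-12 - (1)·-0.077 - (1)·-0.231 - (1)·-0.545) / (7) = -1.592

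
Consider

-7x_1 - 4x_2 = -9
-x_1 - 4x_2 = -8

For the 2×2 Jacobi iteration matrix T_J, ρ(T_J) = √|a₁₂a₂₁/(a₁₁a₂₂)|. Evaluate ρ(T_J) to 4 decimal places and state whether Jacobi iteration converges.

0.3780

a₁₂a₂₁/(a₁₁a₂₂) = (-4)·(-1) / ((-7)·(-4)) = 0.142857
ρ = √|0.142857| = √0.142857 = 0.3780
ρ < 1, so Jacobi converges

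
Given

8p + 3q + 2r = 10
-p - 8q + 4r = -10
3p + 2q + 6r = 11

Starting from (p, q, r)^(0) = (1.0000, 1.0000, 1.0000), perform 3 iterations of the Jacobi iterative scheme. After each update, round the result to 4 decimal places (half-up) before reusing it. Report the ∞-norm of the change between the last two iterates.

0.1015

Iteration 1:
  p = (10 - (3)·1.0000 - (2)·1.0000) / (8) = 0.6250
  q = (-10 - (-1)·1.0000 - (4)·1.0000) / (-8) = 1.6250
  r = (11 - (3)·1.0000 - (2)·1.0000) / (6) = 1.0000
Iteration 2:
  p = (10 - (3)·1.6250 - (2)·1.0000) / (8) = 0.3906
  q = (-10 - (-1)·0.6250 - (4)·1.0000) / (-8) = 1.6719
  r = (11 - (3)·0.6250 - (2)·1.6250) / (6) = 0.9792
Iteration 3:
  p = (10 - (3)·1.6719 - (2)·0.9792) / (8) = 0.3782
  q = (-10 - (-1)·0.3906 - (4)·0.9792) / (-8) = 1.6908
  r = (11 - (3)·0.3906 - (2)·1.6719) / (6) = 1.0807
Change: (-0.0124, 0.0189, 0.1015) → max |·| = 0.1015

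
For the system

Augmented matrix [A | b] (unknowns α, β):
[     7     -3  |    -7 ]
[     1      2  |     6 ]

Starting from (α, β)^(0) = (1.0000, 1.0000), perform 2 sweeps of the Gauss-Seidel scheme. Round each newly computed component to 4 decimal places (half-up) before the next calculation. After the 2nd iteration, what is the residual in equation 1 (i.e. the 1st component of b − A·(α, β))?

Iteration 1:
  α = (-7 - (-3)·1.0000) / (7) = -0.5714
  β = (6 - (1)·-0.5714) / (2) = 3.2857
Iteration 2:
  α = (-7 - (-3)·3.2857) / (7) = 0.4082
  β = (6 - (1)·0.4082) / (2) = 2.7959
Residual b − A·x = (-1.4697, 0.0000)

-1.4697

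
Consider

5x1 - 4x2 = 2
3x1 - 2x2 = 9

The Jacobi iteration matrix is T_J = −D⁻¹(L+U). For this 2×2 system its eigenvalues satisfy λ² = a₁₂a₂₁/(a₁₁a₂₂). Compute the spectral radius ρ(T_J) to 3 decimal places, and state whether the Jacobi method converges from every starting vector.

a₁₂a₂₁/(a₁₁a₂₂) = (-4)·(3) / ((5)·(-2)) = 1.200000
ρ = √|1.200000| = √1.200000 = 1.095
ρ > 1, so Jacobi diverges

1.095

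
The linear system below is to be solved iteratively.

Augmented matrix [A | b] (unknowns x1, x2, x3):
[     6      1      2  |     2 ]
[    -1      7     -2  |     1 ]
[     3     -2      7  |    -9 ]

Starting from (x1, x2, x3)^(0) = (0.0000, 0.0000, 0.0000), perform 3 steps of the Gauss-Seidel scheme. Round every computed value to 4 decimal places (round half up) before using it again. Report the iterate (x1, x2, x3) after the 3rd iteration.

Iteration 1:
  x1 = (2 - (1)·0.0000 - (2)·0.0000) / (6) = 0.3333
  x2 = (1 - (-1)·0.3333 - (-2)·0.0000) / (7) = 0.1905
  x3 = (-9 - (3)·0.3333 - (-2)·0.1905) / (7) = -1.3741
Iteration 2:
  x1 = (2 - (1)·0.1905 - (2)·-1.3741) / (6) = 0.7596
  x2 = (1 - (-1)·0.7596 - (-2)·-1.3741) / (7) = -0.1412
  x3 = (-9 - (3)·0.7596 - (-2)·-0.1412) / (7) = -1.6516
Iteration 3:
  x1 = (2 - (1)·-0.1412 - (2)·-1.6516) / (6) = 0.9074
  x2 = (1 - (-1)·0.9074 - (-2)·-1.6516) / (7) = -0.1994
  x3 = (-9 - (3)·0.9074 - (-2)·-0.1994) / (7) = -1.7316

(0.9074, -0.1994, -1.7316)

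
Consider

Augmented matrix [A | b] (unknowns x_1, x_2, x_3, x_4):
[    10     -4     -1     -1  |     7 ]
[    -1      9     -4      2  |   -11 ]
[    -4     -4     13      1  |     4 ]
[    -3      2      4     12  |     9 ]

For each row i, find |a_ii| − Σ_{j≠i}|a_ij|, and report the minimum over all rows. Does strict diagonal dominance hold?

2

row 1: |10| − (4+1+1) = 4
row 2: |9| − (1+4+2) = 2
row 3: |13| − (4+4+1) = 4
row 4: |12| − (3+2+4) = 3
minimum over rows = 2 → strictly diagonally dominant (convergence guaranteed)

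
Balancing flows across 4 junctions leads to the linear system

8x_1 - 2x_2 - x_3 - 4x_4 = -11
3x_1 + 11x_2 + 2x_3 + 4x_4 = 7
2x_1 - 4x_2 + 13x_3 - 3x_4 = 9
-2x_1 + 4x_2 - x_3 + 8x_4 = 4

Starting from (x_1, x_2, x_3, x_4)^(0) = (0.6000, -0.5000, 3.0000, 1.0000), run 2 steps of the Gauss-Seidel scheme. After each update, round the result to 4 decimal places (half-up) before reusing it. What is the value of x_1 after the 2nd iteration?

Iteration 1:
  x_1 = (-11 - (-2)·-0.5000 - (-1)·3.0000 - (-4)·1.0000) / (8) = -0.6250
  x_2 = (7 - (3)·-0.6250 - (2)·3.0000 - (4)·1.0000) / (11) = -0.1023
  x_3 = (9 - (2)·-0.6250 - (-4)·-0.1023 - (-3)·1.0000) / (13) = 0.9878
  x_4 = (4 - (-2)·-0.6250 - (4)·-0.1023 - (-1)·0.9878) / (8) = 0.5184
Iteration 2:
  x_1 = (-11 - (-2)·-0.1023 - (-1)·0.9878 - (-4)·0.5184) / (8) = -1.0179
  x_2 = (7 - (3)·-1.0179 - (2)·0.9878 - (4)·0.5184) / (11) = 0.5459
  x_3 = (9 - (2)·-1.0179 - (-4)·0.5459 - (-3)·0.5184) / (13) = 1.1365
  x_4 = (4 - (-2)·-1.0179 - (4)·0.5459 - (-1)·1.1365) / (8) = 0.1146

-1.0179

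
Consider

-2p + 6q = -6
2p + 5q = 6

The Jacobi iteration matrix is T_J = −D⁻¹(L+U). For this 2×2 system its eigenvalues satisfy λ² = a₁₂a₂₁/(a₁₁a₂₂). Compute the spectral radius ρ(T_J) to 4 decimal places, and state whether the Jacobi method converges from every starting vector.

1.0954

a₁₂a₂₁/(a₁₁a₂₂) = (6)·(2) / ((-2)·(5)) = -1.200000
ρ = √|-1.200000| = √1.200000 = 1.0954
ρ > 1, so Jacobi diverges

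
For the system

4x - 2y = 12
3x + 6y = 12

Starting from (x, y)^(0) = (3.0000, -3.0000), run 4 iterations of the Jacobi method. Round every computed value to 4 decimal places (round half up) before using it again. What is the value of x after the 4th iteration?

Iteration 1:
  x = (12 - (-2)·-3.0000) / (4) = 1.5000
  y = (12 - (3)·3.0000) / (6) = 0.5000
Iteration 2:
  x = (12 - (-2)·0.5000) / (4) = 3.2500
  y = (12 - (3)·1.5000) / (6) = 1.2500
Iteration 3:
  x = (12 - (-2)·1.2500) / (4) = 3.6250
  y = (12 - (3)·3.2500) / (6) = 0.3750
Iteration 4:
  x = (12 - (-2)·0.3750) / (4) = 3.1875
  y = (12 - (3)·3.6250) / (6) = 0.1875

3.1875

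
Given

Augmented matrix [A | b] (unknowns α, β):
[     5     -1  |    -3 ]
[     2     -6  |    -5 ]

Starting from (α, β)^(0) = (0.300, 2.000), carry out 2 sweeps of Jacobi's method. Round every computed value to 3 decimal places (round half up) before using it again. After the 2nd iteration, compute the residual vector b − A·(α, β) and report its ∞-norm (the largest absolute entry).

0.428

Iteration 1:
  α = (-3 - (-1)·2.000) / (5) = -0.200
  β = (-5 - (2)·0.300) / (-6) = 0.933
Iteration 2:
  α = (-3 - (-1)·0.933) / (5) = -0.413
  β = (-5 - (2)·-0.200) / (-6) = 0.767
Residual b − A·x = (-0.168, 0.428); ∞-norm = 0.428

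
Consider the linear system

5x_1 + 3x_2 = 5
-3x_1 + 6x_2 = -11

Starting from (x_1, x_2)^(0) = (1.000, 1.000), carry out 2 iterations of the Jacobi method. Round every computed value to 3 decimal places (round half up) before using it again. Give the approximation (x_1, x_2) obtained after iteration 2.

(1.800, -1.633)

Iteration 1:
  x_1 = (5 - (3)·1.000) / (5) = 0.400
  x_2 = (-11 - (-3)·1.000) / (6) = -1.333
Iteration 2:
  x_1 = (5 - (3)·-1.333) / (5) = 1.800
  x_2 = (-11 - (-3)·0.400) / (6) = -1.633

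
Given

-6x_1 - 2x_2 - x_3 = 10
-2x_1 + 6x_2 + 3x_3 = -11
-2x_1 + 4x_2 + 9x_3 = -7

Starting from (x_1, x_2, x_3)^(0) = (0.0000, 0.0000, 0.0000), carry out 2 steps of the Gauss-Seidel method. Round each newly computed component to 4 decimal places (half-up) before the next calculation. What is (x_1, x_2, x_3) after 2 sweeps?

(-0.8560, -2.0755, -0.0456)

Iteration 1:
  x_1 = (10 - (-2)·0.0000 - (-1)·0.0000) / (-6) = -1.6667
  x_2 = (-11 - (-2)·-1.6667 - (3)·0.0000) / (6) = -2.3889
  x_3 = (-7 - (-2)·-1.6667 - (4)·-2.3889) / (9) = -0.0864
Iteration 2:
  x_1 = (10 - (-2)·-2.3889 - (-1)·-0.0864) / (-6) = -0.8560
  x_2 = (-11 - (-2)·-0.8560 - (3)·-0.0864) / (6) = -2.0755
  x_3 = (-7 - (-2)·-0.8560 - (4)·-2.0755) / (9) = -0.0456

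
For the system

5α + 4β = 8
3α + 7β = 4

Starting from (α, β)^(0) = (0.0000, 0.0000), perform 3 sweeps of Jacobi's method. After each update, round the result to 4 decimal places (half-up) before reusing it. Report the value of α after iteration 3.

Iteration 1:
  α = (8 - (4)·0.0000) / (5) = 1.6000
  β = (4 - (3)·0.0000) / (7) = 0.5714
Iteration 2:
  α = (8 - (4)·0.5714) / (5) = 1.1429
  β = (4 - (3)·1.6000) / (7) = -0.1143
Iteration 3:
  α = (8 - (4)·-0.1143) / (5) = 1.6914
  β = (4 - (3)·1.1429) / (7) = 0.0816

1.6914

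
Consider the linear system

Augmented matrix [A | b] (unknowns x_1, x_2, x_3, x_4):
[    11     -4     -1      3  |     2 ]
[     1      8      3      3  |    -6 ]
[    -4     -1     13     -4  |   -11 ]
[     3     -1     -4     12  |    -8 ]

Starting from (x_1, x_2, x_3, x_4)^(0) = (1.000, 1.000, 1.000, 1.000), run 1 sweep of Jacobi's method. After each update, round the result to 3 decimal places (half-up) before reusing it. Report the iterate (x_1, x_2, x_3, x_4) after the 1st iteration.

Iteration 1:
  x_1 = (2 - (-4)·1.000 - (-1)·1.000 - (3)·1.000) / (11) = 0.364
  x_2 = (-6 - (1)·1.000 - (3)·1.000 - (3)·1.000) / (8) = -1.625
  x_3 = (-11 - (-4)·1.000 - (-1)·1.000 - (-4)·1.000) / (13) = -0.154
  x_4 = (-8 - (3)·1.000 - (-1)·1.000 - (-4)·1.000) / (12) = -0.500

(0.364, -1.625, -0.154, -0.500)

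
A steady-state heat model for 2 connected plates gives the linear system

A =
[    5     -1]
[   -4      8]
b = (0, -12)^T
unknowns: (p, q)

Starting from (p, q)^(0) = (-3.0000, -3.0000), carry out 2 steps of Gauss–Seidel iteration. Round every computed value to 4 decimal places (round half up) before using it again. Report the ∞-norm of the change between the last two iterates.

Iteration 1:
  p = (0 - (-1)·-3.0000) / (5) = -0.6000
  q = (-12 - (-4)·-0.6000) / (8) = -1.8000
Iteration 2:
  p = (0 - (-1)·-1.8000) / (5) = -0.3600
  q = (-12 - (-4)·-0.3600) / (8) = -1.6800
Change: (0.2400, 0.1200) → max |·| = 0.2400

0.2400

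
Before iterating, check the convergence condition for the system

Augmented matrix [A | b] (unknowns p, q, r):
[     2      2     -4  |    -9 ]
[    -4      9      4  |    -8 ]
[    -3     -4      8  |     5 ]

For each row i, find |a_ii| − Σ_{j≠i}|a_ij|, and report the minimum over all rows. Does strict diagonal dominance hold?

-4

row 1: |2| − (2+4) = -4
row 2: |9| − (4+4) = 1
row 3: |8| − (3+4) = 1
minimum over rows = -4 → not strictly diagonally dominant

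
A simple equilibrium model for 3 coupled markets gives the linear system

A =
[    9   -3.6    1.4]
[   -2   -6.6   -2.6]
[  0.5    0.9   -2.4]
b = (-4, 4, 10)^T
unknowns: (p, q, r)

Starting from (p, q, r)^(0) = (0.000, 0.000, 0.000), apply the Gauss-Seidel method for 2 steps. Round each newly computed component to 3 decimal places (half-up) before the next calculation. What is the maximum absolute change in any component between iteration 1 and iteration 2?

Iteration 1:
  p = (-4 - (-3.6)·0.000 - (1.4)·0.000) / (9) = -0.444
  q = (4 - (-2)·-0.444 - (-2.6)·0.000) / (-6.6) = -0.472
  r = (10 - (0.5)·-0.444 - (0.9)·-0.472) / (-2.4) = -4.436
Iteration 2:
  p = (-4 - (-3.6)·-0.472 - (1.4)·-4.436) / (9) = 0.057
  q = (4 - (-2)·0.057 - (-2.6)·-4.436) / (-6.6) = 1.124
  r = (10 - (0.5)·0.057 - (0.9)·1.124) / (-2.4) = -3.733
Change: (0.501, 1.596, 0.703) → max |·| = 1.596

1.596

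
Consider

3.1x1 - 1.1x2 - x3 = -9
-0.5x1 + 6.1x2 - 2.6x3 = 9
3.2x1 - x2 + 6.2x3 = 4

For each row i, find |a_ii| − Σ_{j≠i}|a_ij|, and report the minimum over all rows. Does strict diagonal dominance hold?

1

row 1: |3.1| − (1.1+1) = 1
row 2: |6.1| − (0.5+2.6) = 3
row 3: |6.2| − (3.2+1) = 2
minimum over rows = 1 → strictly diagonally dominant (convergence guaranteed)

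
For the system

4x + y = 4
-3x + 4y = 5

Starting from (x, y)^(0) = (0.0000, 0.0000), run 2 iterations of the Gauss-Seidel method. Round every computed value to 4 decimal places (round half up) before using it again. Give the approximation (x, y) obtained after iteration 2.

(0.5000, 1.6250)

Iteration 1:
  x = (4 - (1)·0.0000) / (4) = 1.0000
  y = (5 - (-3)·1.0000) / (4) = 2.0000
Iteration 2:
  x = (4 - (1)·2.0000) / (4) = 0.5000
  y = (5 - (-3)·0.5000) / (4) = 1.6250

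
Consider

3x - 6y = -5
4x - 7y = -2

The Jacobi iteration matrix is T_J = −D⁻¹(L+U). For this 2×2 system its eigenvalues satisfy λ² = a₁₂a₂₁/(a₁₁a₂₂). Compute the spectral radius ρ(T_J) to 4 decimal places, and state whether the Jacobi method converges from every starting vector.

a₁₂a₂₁/(a₁₁a₂₂) = (-6)·(4) / ((3)·(-7)) = 1.142857
ρ = √|1.142857| = √1.142857 = 1.0690
ρ > 1, so Jacobi diverges

1.0690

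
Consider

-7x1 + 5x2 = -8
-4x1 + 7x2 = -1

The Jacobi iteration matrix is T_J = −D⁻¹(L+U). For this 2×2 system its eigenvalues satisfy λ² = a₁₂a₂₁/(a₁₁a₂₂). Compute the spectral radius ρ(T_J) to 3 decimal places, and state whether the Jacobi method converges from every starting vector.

a₁₂a₂₁/(a₁₁a₂₂) = (5)·(-4) / ((-7)·(7)) = 0.408163
ρ = √|0.408163| = √0.408163 = 0.639
ρ < 1, so Jacobi converges

0.639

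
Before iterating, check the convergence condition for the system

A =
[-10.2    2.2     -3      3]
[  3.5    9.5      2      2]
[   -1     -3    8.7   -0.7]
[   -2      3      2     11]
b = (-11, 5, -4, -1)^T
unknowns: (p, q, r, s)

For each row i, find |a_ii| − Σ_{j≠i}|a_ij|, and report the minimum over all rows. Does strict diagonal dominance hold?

row 1: |-10.2| − (2.2+3+3) = 2
row 2: |9.5| − (3.5+2+2) = 2
row 3: |8.7| − (1+3+0.7) = 4
row 4: |11| − (2+3+2) = 4
minimum over rows = 2 → strictly diagonally dominant (convergence guaranteed)

2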